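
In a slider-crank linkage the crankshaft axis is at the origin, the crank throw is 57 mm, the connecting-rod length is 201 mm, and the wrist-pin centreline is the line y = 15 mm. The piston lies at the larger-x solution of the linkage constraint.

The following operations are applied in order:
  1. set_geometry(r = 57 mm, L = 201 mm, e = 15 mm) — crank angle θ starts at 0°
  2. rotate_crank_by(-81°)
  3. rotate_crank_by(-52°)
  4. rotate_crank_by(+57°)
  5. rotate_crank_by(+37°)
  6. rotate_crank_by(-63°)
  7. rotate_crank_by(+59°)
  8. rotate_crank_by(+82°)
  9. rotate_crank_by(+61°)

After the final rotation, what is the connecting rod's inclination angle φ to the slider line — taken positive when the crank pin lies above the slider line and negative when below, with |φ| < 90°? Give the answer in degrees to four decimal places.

11.8088

set_geometry: r = 57 mm, L = 201 mm, e = 15 mm; θ ← 0°
rotate_crank_by(-81°): θ ← 0° -81° = -81°
rotate_crank_by(-52°): θ ← -81° -52° = -133°
rotate_crank_by(+57°): θ ← -133° +57° = -76°
rotate_crank_by(+37°): θ ← -76° +37° = -39°
rotate_crank_by(-63°): θ ← -39° -63° = -102°
rotate_crank_by(+59°): θ ← -102° +59° = -43°
rotate_crank_by(+82°): θ ← -43° +82° = 39°
rotate_crank_by(+61°): θ ← 39° +61° = 100°
crank pin P = (r cos θ, r sin θ) = (-9.897946, 56.134042)
h = r sin θ − e = 56.134042 − 15 = 41.134042
sin φ = h / L = 41.134042 / 201 = 0.20464697
φ = arcsin(0.20464697) = 11.808834°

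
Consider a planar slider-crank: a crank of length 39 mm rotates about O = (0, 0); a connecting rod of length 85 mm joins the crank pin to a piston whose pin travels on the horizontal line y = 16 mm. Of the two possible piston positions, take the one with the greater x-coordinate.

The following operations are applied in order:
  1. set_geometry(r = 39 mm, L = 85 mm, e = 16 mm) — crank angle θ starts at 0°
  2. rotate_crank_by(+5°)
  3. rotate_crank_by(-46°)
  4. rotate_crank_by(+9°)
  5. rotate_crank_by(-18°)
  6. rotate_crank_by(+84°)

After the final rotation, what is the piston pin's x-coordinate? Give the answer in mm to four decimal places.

117.1338

set_geometry: r = 39 mm, L = 85 mm, e = 16 mm; θ ← 0°
rotate_crank_by(+5°): θ ← 0° +5° = 5°
rotate_crank_by(-46°): θ ← 5° -46° = -41°
rotate_crank_by(+9°): θ ← -41° +9° = -32°
rotate_crank_by(-18°): θ ← -32° -18° = -50°
rotate_crank_by(+84°): θ ← -50° +84° = 34°
crank pin P = (r cos θ, r sin θ) = (32.332465, 21.808523)
h = r sin θ − e = 21.808523 − 16 = 5.808523
x = r cos θ + √(L² − h²) = 32.332465 + √(7225.0 − 33.7389) = 32.332465 + 84.801303 = 117.133769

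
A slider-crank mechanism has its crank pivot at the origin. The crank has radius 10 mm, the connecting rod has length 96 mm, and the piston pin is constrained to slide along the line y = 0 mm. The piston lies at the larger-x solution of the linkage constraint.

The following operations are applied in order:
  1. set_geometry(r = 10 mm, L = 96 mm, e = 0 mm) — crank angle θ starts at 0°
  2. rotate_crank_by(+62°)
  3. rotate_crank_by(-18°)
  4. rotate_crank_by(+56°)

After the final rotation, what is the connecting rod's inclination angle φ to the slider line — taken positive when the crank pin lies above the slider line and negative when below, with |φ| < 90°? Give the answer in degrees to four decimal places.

set_geometry: r = 10 mm, L = 96 mm, e = 0 mm; θ ← 0°
rotate_crank_by(+62°): θ ← 0° +62° = 62°
rotate_crank_by(-18°): θ ← 62° -18° = 44°
rotate_crank_by(+56°): θ ← 44° +56° = 100°
crank pin P = (r cos θ, r sin θ) = (-1.736482, 9.848078)
h = r sin θ − e = 9.848078 − 0 = 9.848078
sin φ = h / L = 9.848078 / 96 = 0.10258414
φ = arcsin(0.10258414) = 5.887996°

5.8880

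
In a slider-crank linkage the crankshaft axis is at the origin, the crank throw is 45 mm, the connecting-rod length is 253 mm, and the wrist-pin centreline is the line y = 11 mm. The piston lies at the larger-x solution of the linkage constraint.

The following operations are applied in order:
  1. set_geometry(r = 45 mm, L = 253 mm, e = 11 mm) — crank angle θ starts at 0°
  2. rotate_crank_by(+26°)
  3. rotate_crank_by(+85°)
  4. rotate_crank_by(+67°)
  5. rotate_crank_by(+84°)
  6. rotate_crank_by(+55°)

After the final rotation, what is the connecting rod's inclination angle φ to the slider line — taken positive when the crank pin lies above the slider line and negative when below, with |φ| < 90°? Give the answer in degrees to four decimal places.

-9.4846

set_geometry: r = 45 mm, L = 253 mm, e = 11 mm; θ ← 0°
rotate_crank_by(+26°): θ ← 0° +26° = 26°
rotate_crank_by(+85°): θ ← 26° +85° = 111°
rotate_crank_by(+67°): θ ← 111° +67° = 178°
rotate_crank_by(+84°): θ ← 178° +84° = 262°
rotate_crank_by(+55°): θ ← 262° +55° = 317°
crank pin P = (r cos θ, r sin θ) = (32.910917, -30.689926)
h = r sin θ − e = -30.689926 − 11 = -41.689926
sin φ = h / L = -41.689926 / 253 = -0.16478232
φ = arcsin(-0.16478232) = -9.484589°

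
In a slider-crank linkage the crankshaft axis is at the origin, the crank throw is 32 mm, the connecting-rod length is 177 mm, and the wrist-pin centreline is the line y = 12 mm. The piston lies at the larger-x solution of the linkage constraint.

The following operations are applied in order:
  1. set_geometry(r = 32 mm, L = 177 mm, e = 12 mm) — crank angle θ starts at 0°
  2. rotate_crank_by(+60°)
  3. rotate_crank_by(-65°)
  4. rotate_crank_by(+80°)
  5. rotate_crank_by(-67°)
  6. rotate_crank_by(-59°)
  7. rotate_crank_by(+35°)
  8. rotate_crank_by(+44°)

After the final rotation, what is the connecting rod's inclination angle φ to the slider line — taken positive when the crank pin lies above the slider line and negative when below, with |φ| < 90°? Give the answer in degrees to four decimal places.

set_geometry: r = 32 mm, L = 177 mm, e = 12 mm; θ ← 0°
rotate_crank_by(+60°): θ ← 0° +60° = 60°
rotate_crank_by(-65°): θ ← 60° -65° = -5°
rotate_crank_by(+80°): θ ← -5° +80° = 75°
rotate_crank_by(-67°): θ ← 75° -67° = 8°
rotate_crank_by(-59°): θ ← 8° -59° = -51°
rotate_crank_by(+35°): θ ← -51° +35° = -16°
rotate_crank_by(+44°): θ ← -16° +44° = 28°
crank pin P = (r cos θ, r sin θ) = (28.254323, 15.023090)
h = r sin θ − e = 15.023090 − 12 = 3.023090
sin φ = h / L = 3.023090 / 177 = 0.01707960
φ = arcsin(0.01707960) = 0.978637°

0.9786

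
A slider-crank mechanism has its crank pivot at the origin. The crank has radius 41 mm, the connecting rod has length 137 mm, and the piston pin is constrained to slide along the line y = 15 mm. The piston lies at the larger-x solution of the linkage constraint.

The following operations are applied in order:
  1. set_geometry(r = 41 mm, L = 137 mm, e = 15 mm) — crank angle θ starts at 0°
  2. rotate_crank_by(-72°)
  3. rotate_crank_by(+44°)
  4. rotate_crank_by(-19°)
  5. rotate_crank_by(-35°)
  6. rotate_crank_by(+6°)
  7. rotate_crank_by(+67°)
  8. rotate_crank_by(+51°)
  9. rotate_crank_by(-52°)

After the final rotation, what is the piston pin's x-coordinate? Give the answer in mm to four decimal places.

set_geometry: r = 41 mm, L = 137 mm, e = 15 mm; θ ← 0°
rotate_crank_by(-72°): θ ← 0° -72° = -72°
rotate_crank_by(+44°): θ ← -72° +44° = -28°
rotate_crank_by(-19°): θ ← -28° -19° = -47°
rotate_crank_by(-35°): θ ← -47° -35° = -82°
rotate_crank_by(+6°): θ ← -82° +6° = -76°
rotate_crank_by(+67°): θ ← -76° +67° = -9°
rotate_crank_by(+51°): θ ← -9° +51° = 42°
rotate_crank_by(-52°): θ ← 42° -52° = -10°
crank pin P = (r cos θ, r sin θ) = (40.377118, -7.119575)
h = r sin θ − e = -7.119575 − 15 = -22.119575
x = r cos θ + √(L² − h²) = 40.377118 + √(18769.0 − 489.2756) = 40.377118 + 135.202531 = 175.579649

175.5796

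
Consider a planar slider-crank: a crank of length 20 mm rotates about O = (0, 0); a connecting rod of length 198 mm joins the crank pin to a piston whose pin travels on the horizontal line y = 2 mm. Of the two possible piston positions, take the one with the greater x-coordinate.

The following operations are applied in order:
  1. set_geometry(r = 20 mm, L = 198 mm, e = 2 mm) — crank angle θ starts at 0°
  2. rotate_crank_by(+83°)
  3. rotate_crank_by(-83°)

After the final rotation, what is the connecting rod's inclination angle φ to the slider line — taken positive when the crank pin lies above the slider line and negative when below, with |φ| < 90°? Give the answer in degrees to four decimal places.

-0.5788

set_geometry: r = 20 mm, L = 198 mm, e = 2 mm; θ ← 0°
rotate_crank_by(+83°): θ ← 0° +83° = 83°
rotate_crank_by(-83°): θ ← 83° -83° = 0°
crank pin P = (r cos θ, r sin θ) = (20.000000, 0.000000)
h = r sin θ − e = 0.000000 − 2 = -2.000000
sin φ = h / L = -2.000000 / 198 = -0.01010101
φ = arcsin(-0.01010101) = -0.578755°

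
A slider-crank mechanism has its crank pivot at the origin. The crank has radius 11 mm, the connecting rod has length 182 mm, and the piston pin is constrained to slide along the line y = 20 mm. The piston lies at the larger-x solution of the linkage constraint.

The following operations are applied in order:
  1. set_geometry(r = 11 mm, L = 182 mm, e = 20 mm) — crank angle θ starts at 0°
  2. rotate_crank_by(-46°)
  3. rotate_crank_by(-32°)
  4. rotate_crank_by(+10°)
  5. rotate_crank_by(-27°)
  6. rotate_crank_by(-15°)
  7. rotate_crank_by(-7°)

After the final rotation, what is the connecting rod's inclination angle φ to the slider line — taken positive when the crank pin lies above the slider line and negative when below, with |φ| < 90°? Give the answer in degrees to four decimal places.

-9.4242

set_geometry: r = 11 mm, L = 182 mm, e = 20 mm; θ ← 0°
rotate_crank_by(-46°): θ ← 0° -46° = -46°
rotate_crank_by(-32°): θ ← -46° -32° = -78°
rotate_crank_by(+10°): θ ← -78° +10° = -68°
rotate_crank_by(-27°): θ ← -68° -27° = -95°
rotate_crank_by(-15°): θ ← -95° -15° = -110°
rotate_crank_by(-7°): θ ← -110° -7° = -117°
crank pin P = (r cos θ, r sin θ) = (-4.993895, -9.801072)
h = r sin θ − e = -9.801072 − 20 = -29.801072
sin φ = h / L = -29.801072 / 182 = -0.16374215
φ = arcsin(-0.16374215) = -9.424171°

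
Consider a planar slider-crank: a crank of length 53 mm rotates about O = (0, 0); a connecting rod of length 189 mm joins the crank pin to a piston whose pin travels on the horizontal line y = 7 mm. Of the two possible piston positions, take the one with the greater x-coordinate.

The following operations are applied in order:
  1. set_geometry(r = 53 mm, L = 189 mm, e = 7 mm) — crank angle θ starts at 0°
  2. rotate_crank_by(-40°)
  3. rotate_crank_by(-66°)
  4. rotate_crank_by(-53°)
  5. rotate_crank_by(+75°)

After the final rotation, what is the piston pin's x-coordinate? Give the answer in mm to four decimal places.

184.8603

set_geometry: r = 53 mm, L = 189 mm, e = 7 mm; θ ← 0°
rotate_crank_by(-40°): θ ← 0° -40° = -40°
rotate_crank_by(-66°): θ ← -40° -66° = -106°
rotate_crank_by(-53°): θ ← -106° -53° = -159°
rotate_crank_by(+75°): θ ← -159° +75° = -84°
crank pin P = (r cos θ, r sin θ) = (5.540009, -52.709660)
h = r sin θ − e = -52.709660 − 7 = -59.709660
x = r cos θ + √(L² − h²) = 5.540009 + √(35721.0 − 3565.2436) = 5.540009 + 179.320262 = 184.860271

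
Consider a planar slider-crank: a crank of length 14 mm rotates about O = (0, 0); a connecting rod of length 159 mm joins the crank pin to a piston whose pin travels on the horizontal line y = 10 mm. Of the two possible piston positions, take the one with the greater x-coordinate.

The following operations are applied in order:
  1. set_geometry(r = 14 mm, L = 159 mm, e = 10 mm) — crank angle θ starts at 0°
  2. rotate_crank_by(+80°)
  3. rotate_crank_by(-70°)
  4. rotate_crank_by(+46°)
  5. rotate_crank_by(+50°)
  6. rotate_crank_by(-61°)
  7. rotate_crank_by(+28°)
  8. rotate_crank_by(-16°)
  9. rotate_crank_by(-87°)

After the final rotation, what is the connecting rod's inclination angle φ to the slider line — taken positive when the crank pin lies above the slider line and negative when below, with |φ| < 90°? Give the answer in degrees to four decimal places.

set_geometry: r = 14 mm, L = 159 mm, e = 10 mm; θ ← 0°
rotate_crank_by(+80°): θ ← 0° +80° = 80°
rotate_crank_by(-70°): θ ← 80° -70° = 10°
rotate_crank_by(+46°): θ ← 10° +46° = 56°
rotate_crank_by(+50°): θ ← 56° +50° = 106°
rotate_crank_by(-61°): θ ← 106° -61° = 45°
rotate_crank_by(+28°): θ ← 45° +28° = 73°
rotate_crank_by(-16°): θ ← 73° -16° = 57°
rotate_crank_by(-87°): θ ← 57° -87° = -30°
crank pin P = (r cos θ, r sin θ) = (12.124356, -7.000000)
h = r sin θ − e = -7.000000 − 10 = -17.000000
sin φ = h / L = -17.000000 / 159 = -0.10691824
φ = arcsin(-0.10691824) = -6.137696°

-6.1377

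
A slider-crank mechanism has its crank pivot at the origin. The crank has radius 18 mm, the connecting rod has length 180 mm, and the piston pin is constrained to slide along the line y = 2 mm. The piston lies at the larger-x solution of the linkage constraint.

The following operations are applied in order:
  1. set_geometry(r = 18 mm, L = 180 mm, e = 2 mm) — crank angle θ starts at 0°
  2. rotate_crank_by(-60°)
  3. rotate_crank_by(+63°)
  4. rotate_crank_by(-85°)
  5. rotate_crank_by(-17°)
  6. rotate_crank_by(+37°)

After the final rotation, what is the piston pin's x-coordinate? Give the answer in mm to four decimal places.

set_geometry: r = 18 mm, L = 180 mm, e = 2 mm; θ ← 0°
rotate_crank_by(-60°): θ ← 0° -60° = -60°
rotate_crank_by(+63°): θ ← -60° +63° = 3°
rotate_crank_by(-85°): θ ← 3° -85° = -82°
rotate_crank_by(-17°): θ ← -82° -17° = -99°
rotate_crank_by(+37°): θ ← -99° +37° = -62°
crank pin P = (r cos θ, r sin θ) = (8.450488, -15.893057)
h = r sin θ − e = -15.893057 − 2 = -17.893057
x = r cos θ + √(L² − h²) = 8.450488 + √(32400.0 − 320.1615) = 8.450488 + 179.108455 = 187.558943

187.5589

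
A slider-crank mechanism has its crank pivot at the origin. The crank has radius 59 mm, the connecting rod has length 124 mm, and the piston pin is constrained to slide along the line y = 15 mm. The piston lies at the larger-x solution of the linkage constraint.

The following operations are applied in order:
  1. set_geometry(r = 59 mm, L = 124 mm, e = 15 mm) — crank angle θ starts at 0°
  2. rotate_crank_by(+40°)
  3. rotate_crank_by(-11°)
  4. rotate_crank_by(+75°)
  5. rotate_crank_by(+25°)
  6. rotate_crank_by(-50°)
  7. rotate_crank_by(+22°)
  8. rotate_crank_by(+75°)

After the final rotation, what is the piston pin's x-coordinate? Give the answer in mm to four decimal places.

set_geometry: r = 59 mm, L = 124 mm, e = 15 mm; θ ← 0°
rotate_crank_by(+40°): θ ← 0° +40° = 40°
rotate_crank_by(-11°): θ ← 40° -11° = 29°
rotate_crank_by(+75°): θ ← 29° +75° = 104°
rotate_crank_by(+25°): θ ← 104° +25° = 129°
rotate_crank_by(-50°): θ ← 129° -50° = 79°
rotate_crank_by(+22°): θ ← 79° +22° = 101°
rotate_crank_by(+75°): θ ← 101° +75° = 176°
crank pin P = (r cos θ, r sin θ) = (-58.856279, 4.115632)
h = r sin θ − e = 4.115632 − 15 = -10.884368
x = r cos θ + √(L² − h²) = -58.856279 + √(15376.0 − 118.4695) = -58.856279 + 123.521377 = 64.665098

64.6651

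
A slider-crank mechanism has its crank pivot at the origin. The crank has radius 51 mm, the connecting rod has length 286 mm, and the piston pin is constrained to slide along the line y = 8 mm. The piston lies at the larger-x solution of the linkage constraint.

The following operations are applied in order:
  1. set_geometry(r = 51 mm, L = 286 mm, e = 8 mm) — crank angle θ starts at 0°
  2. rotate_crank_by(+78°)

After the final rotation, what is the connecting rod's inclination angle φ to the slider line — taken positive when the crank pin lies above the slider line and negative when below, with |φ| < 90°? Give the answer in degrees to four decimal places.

8.4214

set_geometry: r = 51 mm, L = 286 mm, e = 8 mm; θ ← 0°
rotate_crank_by(+78°): θ ← 0° +78° = 78°
crank pin P = (r cos θ, r sin θ) = (10.603496, 49.885528)
h = r sin θ − e = 49.885528 − 8 = 41.885528
sin φ = h / L = 41.885528 / 286 = 0.14645289
φ = arcsin(0.14645289) = 8.421422°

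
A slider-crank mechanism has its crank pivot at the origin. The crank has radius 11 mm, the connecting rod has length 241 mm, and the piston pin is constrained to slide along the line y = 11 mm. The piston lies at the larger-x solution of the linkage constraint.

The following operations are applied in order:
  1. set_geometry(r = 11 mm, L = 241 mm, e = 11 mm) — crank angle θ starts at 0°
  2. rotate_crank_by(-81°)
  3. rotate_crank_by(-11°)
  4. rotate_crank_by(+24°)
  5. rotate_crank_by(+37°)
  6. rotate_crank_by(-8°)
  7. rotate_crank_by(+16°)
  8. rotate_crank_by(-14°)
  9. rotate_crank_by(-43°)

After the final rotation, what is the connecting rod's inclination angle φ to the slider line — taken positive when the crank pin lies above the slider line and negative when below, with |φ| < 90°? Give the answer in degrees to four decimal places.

set_geometry: r = 11 mm, L = 241 mm, e = 11 mm; θ ← 0°
rotate_crank_by(-81°): θ ← 0° -81° = -81°
rotate_crank_by(-11°): θ ← -81° -11° = -92°
rotate_crank_by(+24°): θ ← -92° +24° = -68°
rotate_crank_by(+37°): θ ← -68° +37° = -31°
rotate_crank_by(-8°): θ ← -31° -8° = -39°
rotate_crank_by(+16°): θ ← -39° +16° = -23°
rotate_crank_by(-14°): θ ← -23° -14° = -37°
rotate_crank_by(-43°): θ ← -37° -43° = -80°
crank pin P = (r cos θ, r sin θ) = (1.910130, -10.832885)
h = r sin θ − e = -10.832885 − 11 = -21.832885
sin φ = h / L = -21.832885 / 241 = -0.09059288
φ = arcsin(-0.09059288) = -5.197716°

-5.1977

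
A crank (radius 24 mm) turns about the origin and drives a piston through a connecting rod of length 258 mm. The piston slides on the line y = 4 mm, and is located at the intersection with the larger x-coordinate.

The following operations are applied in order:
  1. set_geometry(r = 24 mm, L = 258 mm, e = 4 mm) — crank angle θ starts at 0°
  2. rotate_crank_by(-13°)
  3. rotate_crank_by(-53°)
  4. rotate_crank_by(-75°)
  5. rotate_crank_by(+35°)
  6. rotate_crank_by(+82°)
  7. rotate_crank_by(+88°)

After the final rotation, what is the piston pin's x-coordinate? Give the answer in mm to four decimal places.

set_geometry: r = 24 mm, L = 258 mm, e = 4 mm; θ ← 0°
rotate_crank_by(-13°): θ ← 0° -13° = -13°
rotate_crank_by(-53°): θ ← -13° -53° = -66°
rotate_crank_by(-75°): θ ← -66° -75° = -141°
rotate_crank_by(+35°): θ ← -141° +35° = -106°
rotate_crank_by(+82°): θ ← -106° +82° = -24°
rotate_crank_by(+88°): θ ← -24° +88° = 64°
crank pin P = (r cos θ, r sin θ) = (10.520908, 21.571057)
h = r sin θ − e = 21.571057 − 4 = 17.571057
x = r cos θ + √(L² − h²) = 10.520908 + √(66564.0 − 308.7420) = 10.520908 + 257.400967 = 267.921875

267.9219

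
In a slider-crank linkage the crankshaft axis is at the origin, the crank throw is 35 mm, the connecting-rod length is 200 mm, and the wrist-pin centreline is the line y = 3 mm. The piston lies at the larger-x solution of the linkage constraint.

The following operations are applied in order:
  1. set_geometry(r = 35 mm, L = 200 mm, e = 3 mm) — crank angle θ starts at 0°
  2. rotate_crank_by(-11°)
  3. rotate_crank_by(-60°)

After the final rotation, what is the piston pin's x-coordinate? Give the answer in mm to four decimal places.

208.1111

set_geometry: r = 35 mm, L = 200 mm, e = 3 mm; θ ← 0°
rotate_crank_by(-11°): θ ← 0° -11° = -11°
rotate_crank_by(-60°): θ ← -11° -60° = -71°
crank pin P = (r cos θ, r sin θ) = (11.394885, -33.093150)
h = r sin θ − e = -33.093150 − 3 = -36.093150
x = r cos θ + √(L² − h²) = 11.394885 + √(40000.0 − 1302.7155) = 11.394885 + 196.716254 = 208.111139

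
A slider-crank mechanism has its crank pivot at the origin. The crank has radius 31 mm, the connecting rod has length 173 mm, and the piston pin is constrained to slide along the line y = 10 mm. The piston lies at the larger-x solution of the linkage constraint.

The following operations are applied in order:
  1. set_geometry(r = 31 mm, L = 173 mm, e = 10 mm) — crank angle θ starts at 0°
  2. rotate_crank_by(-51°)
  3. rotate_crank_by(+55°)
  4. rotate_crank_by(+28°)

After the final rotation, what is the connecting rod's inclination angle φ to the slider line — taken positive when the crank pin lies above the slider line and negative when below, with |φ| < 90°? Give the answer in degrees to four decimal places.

set_geometry: r = 31 mm, L = 173 mm, e = 10 mm; θ ← 0°
rotate_crank_by(-51°): θ ← 0° -51° = -51°
rotate_crank_by(+55°): θ ← -51° +55° = 4°
rotate_crank_by(+28°): θ ← 4° +28° = 32°
crank pin P = (r cos θ, r sin θ) = (26.289491, 16.427497)
h = r sin θ − e = 16.427497 − 10 = 6.427497
sin φ = h / L = 6.427497 / 173 = 0.03715316
φ = arcsin(0.03715316) = 2.129209°

2.1292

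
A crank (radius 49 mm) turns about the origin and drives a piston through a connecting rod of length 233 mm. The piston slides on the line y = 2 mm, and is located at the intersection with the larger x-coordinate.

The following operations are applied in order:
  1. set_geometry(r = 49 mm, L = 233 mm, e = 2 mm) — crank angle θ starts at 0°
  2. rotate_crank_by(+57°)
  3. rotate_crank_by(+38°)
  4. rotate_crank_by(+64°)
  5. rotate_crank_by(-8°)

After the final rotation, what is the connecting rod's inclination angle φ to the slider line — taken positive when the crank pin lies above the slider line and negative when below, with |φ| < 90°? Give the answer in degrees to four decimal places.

5.3576

set_geometry: r = 49 mm, L = 233 mm, e = 2 mm; θ ← 0°
rotate_crank_by(+57°): θ ← 0° +57° = 57°
rotate_crank_by(+38°): θ ← 57° +38° = 95°
rotate_crank_by(+64°): θ ← 95° +64° = 159°
rotate_crank_by(-8°): θ ← 159° -8° = 151°
crank pin P = (r cos θ, r sin θ) = (-42.856366, 23.755671)
h = r sin θ − e = 23.755671 − 2 = 21.755671
sin φ = h / L = 21.755671 / 233 = 0.09337198
φ = arcsin(0.09337198) = 5.357625°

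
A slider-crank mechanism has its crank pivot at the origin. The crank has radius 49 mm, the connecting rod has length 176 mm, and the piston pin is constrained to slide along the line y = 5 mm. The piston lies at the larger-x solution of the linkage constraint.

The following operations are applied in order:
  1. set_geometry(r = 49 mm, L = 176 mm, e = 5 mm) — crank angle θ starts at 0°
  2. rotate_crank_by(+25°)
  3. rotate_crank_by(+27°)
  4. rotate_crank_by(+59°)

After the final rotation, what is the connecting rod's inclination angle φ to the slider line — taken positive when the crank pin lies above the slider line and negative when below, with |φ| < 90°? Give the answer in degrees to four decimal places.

set_geometry: r = 49 mm, L = 176 mm, e = 5 mm; θ ← 0°
rotate_crank_by(+25°): θ ← 0° +25° = 25°
rotate_crank_by(+27°): θ ← 25° +27° = 52°
rotate_crank_by(+59°): θ ← 52° +59° = 111°
crank pin P = (r cos θ, r sin θ) = (-17.560030, 45.745441)
h = r sin θ − e = 45.745441 − 5 = 40.745441
sin φ = h / L = 40.745441 / 176 = 0.23150819
φ = arcsin(0.23150819) = 13.385881°

13.3859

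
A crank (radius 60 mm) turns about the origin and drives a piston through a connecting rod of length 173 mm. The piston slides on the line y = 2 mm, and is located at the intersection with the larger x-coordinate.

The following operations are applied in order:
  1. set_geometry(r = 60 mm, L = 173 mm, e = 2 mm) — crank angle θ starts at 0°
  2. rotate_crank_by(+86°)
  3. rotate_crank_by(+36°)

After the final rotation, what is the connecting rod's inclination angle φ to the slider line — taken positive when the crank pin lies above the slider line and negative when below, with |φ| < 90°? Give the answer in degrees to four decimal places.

set_geometry: r = 60 mm, L = 173 mm, e = 2 mm; θ ← 0°
rotate_crank_by(+86°): θ ← 0° +86° = 86°
rotate_crank_by(+36°): θ ← 86° +36° = 122°
crank pin P = (r cos θ, r sin θ) = (-31.795156, 50.882886)
h = r sin θ − e = 50.882886 − 2 = 48.882886
sin φ = h / L = 48.882886 / 173 = 0.28256003
φ = arcsin(0.28256003) = 16.413055°

16.4131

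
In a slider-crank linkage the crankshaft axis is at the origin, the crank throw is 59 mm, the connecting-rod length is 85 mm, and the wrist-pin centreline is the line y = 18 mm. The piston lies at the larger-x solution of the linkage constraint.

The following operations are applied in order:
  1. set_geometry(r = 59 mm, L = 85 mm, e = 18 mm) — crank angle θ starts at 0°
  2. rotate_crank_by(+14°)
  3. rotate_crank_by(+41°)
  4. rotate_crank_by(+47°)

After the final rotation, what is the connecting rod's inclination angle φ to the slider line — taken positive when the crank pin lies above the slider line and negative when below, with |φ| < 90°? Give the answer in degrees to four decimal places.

27.8517

set_geometry: r = 59 mm, L = 85 mm, e = 18 mm; θ ← 0°
rotate_crank_by(+14°): θ ← 0° +14° = 14°
rotate_crank_by(+41°): θ ← 14° +41° = 55°
rotate_crank_by(+47°): θ ← 55° +47° = 102°
crank pin P = (r cos θ, r sin θ) = (-12.266790, 57.710708)
h = r sin θ − e = 57.710708 − 18 = 39.710708
sin φ = h / L = 39.710708 / 85 = 0.46718481
φ = arcsin(0.46718481) = 27.851711°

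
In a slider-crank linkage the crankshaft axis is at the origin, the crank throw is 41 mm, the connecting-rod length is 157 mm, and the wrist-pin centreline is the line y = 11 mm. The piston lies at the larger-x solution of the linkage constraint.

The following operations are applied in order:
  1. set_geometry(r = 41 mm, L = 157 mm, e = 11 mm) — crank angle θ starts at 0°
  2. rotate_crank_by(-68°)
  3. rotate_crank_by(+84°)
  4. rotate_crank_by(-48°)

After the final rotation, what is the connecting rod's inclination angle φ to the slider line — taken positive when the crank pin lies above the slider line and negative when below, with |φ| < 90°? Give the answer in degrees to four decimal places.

-12.0315

set_geometry: r = 41 mm, L = 157 mm, e = 11 mm; θ ← 0°
rotate_crank_by(-68°): θ ← 0° -68° = -68°
rotate_crank_by(+84°): θ ← -68° +84° = 16°
rotate_crank_by(-48°): θ ← 16° -48° = -32°
crank pin P = (r cos θ, r sin θ) = (34.769972, -21.726690)
h = r sin θ − e = -21.726690 − 11 = -32.726690
sin φ = h / L = -32.726690 / 157 = -0.20845025
φ = arcsin(-0.20845025) = -12.031549°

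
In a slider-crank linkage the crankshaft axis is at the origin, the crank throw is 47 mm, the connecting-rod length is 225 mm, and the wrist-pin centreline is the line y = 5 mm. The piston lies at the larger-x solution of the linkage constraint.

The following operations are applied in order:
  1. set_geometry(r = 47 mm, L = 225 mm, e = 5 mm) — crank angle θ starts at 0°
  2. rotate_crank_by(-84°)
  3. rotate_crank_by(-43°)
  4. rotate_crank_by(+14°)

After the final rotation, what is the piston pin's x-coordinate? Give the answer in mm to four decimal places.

201.3983

set_geometry: r = 47 mm, L = 225 mm, e = 5 mm; θ ← 0°
rotate_crank_by(-84°): θ ← 0° -84° = -84°
rotate_crank_by(-43°): θ ← -84° -43° = -127°
rotate_crank_by(+14°): θ ← -127° +14° = -113°
crank pin P = (r cos θ, r sin θ) = (-18.364363, -43.263728)
h = r sin θ − e = -43.263728 − 5 = -48.263728
x = r cos θ + √(L² − h²) = -18.364363 + √(50625.0 − 2329.3875) = -18.364363 + 219.762628 = 201.398265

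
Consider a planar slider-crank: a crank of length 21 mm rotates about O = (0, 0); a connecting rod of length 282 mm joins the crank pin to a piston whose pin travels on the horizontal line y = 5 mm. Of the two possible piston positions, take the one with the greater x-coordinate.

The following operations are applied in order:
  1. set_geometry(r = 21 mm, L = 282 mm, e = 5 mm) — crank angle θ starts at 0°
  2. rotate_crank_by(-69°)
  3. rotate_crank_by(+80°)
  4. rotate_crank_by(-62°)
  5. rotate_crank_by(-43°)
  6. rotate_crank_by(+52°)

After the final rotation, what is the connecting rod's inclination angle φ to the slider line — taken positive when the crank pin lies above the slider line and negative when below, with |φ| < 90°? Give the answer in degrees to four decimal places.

set_geometry: r = 21 mm, L = 282 mm, e = 5 mm; θ ← 0°
rotate_crank_by(-69°): θ ← 0° -69° = -69°
rotate_crank_by(+80°): θ ← -69° +80° = 11°
rotate_crank_by(-62°): θ ← 11° -62° = -51°
rotate_crank_by(-43°): θ ← -51° -43° = -94°
rotate_crank_by(+52°): θ ← -94° +52° = -42°
crank pin P = (r cos θ, r sin θ) = (15.606041, -14.051743)
h = r sin θ − e = -14.051743 − 5 = -19.051743
sin φ = h / L = -19.051743 / 282 = -0.06755937
φ = arcsin(-0.06755937) = -3.873818°

-3.8738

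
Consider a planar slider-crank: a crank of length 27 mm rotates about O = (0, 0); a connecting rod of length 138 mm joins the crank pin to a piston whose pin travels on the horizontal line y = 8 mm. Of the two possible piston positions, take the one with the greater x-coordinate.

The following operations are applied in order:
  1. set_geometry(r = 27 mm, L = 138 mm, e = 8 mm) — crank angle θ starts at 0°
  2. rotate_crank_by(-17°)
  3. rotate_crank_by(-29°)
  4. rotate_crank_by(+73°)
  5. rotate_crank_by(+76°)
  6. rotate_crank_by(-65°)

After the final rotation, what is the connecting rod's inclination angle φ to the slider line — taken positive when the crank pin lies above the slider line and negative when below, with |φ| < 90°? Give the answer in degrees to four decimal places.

set_geometry: r = 27 mm, L = 138 mm, e = 8 mm; θ ← 0°
rotate_crank_by(-17°): θ ← 0° -17° = -17°
rotate_crank_by(-29°): θ ← -17° -29° = -46°
rotate_crank_by(+73°): θ ← -46° +73° = 27°
rotate_crank_by(+76°): θ ← 27° +76° = 103°
rotate_crank_by(-65°): θ ← 103° -65° = 38°
crank pin P = (r cos θ, r sin θ) = (21.276290, 16.622860)
h = r sin θ − e = 16.622860 − 8 = 8.622860
sin φ = h / L = 8.622860 / 138 = 0.06248449
φ = arcsin(0.06248449) = 3.582431°

3.5824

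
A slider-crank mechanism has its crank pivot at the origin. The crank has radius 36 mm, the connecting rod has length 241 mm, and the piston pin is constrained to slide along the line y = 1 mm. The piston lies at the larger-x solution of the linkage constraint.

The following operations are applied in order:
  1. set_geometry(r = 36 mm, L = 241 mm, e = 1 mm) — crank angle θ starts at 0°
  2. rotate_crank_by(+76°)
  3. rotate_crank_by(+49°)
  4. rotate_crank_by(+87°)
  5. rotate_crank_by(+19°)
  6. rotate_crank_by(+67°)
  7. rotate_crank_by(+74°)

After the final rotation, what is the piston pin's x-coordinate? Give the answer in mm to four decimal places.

276.1261

set_geometry: r = 36 mm, L = 241 mm, e = 1 mm; θ ← 0°
rotate_crank_by(+76°): θ ← 0° +76° = 76°
rotate_crank_by(+49°): θ ← 76° +49° = 125°
rotate_crank_by(+87°): θ ← 125° +87° = 212°
rotate_crank_by(+19°): θ ← 212° +19° = 231°
rotate_crank_by(+67°): θ ← 231° +67° = 298°
rotate_crank_by(+74°): θ ← 298° +74° = 372°
crank pin P = (r cos θ, r sin θ) = (35.213314, 7.484821)
h = r sin θ − e = 7.484821 − 1 = 6.484821
x = r cos θ + √(L² − h²) = 35.213314 + √(58081.0 − 42.0529) = 35.213314 + 240.912738 = 276.126051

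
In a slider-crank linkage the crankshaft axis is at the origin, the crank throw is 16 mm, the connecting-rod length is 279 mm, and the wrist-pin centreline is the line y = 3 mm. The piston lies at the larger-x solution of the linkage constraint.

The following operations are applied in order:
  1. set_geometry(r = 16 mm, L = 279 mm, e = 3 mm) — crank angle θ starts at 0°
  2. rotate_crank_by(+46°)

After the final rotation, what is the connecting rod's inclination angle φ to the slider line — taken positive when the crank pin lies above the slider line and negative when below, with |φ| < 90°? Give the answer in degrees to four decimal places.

1.7478

set_geometry: r = 16 mm, L = 279 mm, e = 3 mm; θ ← 0°
rotate_crank_by(+46°): θ ← 0° +46° = 46°
crank pin P = (r cos θ, r sin θ) = (11.114534, 11.509437)
h = r sin θ − e = 11.509437 − 3 = 8.509437
sin φ = h / L = 8.509437 / 279 = 0.03049977
φ = arcsin(0.03049977) = 1.747779°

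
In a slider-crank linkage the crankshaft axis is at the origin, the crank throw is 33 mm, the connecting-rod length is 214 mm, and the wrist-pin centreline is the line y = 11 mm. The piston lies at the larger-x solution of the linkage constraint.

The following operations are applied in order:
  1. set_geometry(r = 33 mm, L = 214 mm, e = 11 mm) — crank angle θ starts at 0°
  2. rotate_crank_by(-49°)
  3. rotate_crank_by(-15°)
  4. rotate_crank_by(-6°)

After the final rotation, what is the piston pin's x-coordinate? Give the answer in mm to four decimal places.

221.1227

set_geometry: r = 33 mm, L = 214 mm, e = 11 mm; θ ← 0°
rotate_crank_by(-49°): θ ← 0° -49° = -49°
rotate_crank_by(-15°): θ ← -49° -15° = -64°
rotate_crank_by(-6°): θ ← -64° -6° = -70°
crank pin P = (r cos θ, r sin θ) = (11.286665, -31.009856)
h = r sin θ − e = -31.009856 − 11 = -42.009856
x = r cos θ + √(L² − h²) = 11.286665 + √(45796.0 − 1764.8280) = 11.286665 + 209.836060 = 221.122724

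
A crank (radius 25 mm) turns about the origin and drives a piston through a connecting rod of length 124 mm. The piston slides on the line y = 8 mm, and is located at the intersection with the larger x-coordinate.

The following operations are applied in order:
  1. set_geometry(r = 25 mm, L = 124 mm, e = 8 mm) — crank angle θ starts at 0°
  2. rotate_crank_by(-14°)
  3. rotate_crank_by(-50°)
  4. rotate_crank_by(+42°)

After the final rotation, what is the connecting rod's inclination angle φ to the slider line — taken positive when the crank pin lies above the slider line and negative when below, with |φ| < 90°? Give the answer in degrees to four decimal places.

-8.0503

set_geometry: r = 25 mm, L = 124 mm, e = 8 mm; θ ← 0°
rotate_crank_by(-14°): θ ← 0° -14° = -14°
rotate_crank_by(-50°): θ ← -14° -50° = -64°
rotate_crank_by(+42°): θ ← -64° +42° = -22°
crank pin P = (r cos θ, r sin θ) = (23.179596, -9.365165)
h = r sin θ − e = -9.365165 − 8 = -17.365165
sin φ = h / L = -17.365165 / 124 = -0.14004165
φ = arcsin(-0.14004165) = -8.050256°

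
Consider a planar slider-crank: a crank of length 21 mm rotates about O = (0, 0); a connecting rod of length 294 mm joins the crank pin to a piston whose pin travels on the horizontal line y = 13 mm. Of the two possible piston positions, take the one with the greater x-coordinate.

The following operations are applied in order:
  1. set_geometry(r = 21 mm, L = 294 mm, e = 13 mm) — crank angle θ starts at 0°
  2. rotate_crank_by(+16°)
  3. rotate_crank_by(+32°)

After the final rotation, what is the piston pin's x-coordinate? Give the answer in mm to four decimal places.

308.0402

set_geometry: r = 21 mm, L = 294 mm, e = 13 mm; θ ← 0°
rotate_crank_by(+16°): θ ← 0° +16° = 16°
rotate_crank_by(+32°): θ ← 16° +32° = 48°
crank pin P = (r cos θ, r sin θ) = (14.051743, 15.606041)
h = r sin θ − e = 15.606041 − 13 = 2.606041
x = r cos θ + √(L² − h²) = 14.051743 + √(86436.0 − 6.7915) = 14.051743 + 293.988450 = 308.040192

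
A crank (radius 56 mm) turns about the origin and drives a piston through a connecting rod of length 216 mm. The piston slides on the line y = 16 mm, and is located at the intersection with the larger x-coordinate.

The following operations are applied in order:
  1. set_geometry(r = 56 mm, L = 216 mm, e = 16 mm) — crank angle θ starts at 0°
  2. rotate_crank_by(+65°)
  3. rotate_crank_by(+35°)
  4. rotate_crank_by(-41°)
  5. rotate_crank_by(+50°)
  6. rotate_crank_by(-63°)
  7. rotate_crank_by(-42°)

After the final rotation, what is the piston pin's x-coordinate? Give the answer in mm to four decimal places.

271.5248

set_geometry: r = 56 mm, L = 216 mm, e = 16 mm; θ ← 0°
rotate_crank_by(+65°): θ ← 0° +65° = 65°
rotate_crank_by(+35°): θ ← 65° +35° = 100°
rotate_crank_by(-41°): θ ← 100° -41° = 59°
rotate_crank_by(+50°): θ ← 59° +50° = 109°
rotate_crank_by(-63°): θ ← 109° -63° = 46°
rotate_crank_by(-42°): θ ← 46° -42° = 4°
crank pin P = (r cos θ, r sin θ) = (55.863587, 3.906363)
h = r sin θ − e = 3.906363 − 16 = -12.093637
x = r cos θ + √(L² − h²) = 55.863587 + √(46656.0 − 146.2561) = 55.863587 + 215.661179 = 271.524765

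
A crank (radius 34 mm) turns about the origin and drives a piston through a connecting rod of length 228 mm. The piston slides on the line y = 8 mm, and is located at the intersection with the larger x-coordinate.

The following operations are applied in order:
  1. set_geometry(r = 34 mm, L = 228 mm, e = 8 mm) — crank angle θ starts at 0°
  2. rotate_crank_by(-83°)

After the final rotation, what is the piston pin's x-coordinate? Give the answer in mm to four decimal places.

228.2891

set_geometry: r = 34 mm, L = 228 mm, e = 8 mm; θ ← 0°
rotate_crank_by(-83°): θ ← 0° -83° = -83°
crank pin P = (r cos θ, r sin θ) = (4.143558, -33.746569)
h = r sin θ − e = -33.746569 − 8 = -41.746569
x = r cos θ + √(L² − h²) = 4.143558 + √(51984.0 − 1742.7760) = 4.143558 + 224.145542 = 228.289100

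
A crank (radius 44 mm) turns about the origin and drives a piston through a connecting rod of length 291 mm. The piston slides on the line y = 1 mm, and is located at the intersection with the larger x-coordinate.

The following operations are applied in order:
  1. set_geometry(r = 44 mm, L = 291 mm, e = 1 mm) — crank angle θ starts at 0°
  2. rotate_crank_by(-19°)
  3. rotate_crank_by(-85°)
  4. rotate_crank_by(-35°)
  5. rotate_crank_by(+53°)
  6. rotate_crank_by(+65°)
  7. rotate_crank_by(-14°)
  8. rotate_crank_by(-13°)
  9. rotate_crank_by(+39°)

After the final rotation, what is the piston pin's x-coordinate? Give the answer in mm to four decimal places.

set_geometry: r = 44 mm, L = 291 mm, e = 1 mm; θ ← 0°
rotate_crank_by(-19°): θ ← 0° -19° = -19°
rotate_crank_by(-85°): θ ← -19° -85° = -104°
rotate_crank_by(-35°): θ ← -104° -35° = -139°
rotate_crank_by(+53°): θ ← -139° +53° = -86°
rotate_crank_by(+65°): θ ← -86° +65° = -21°
rotate_crank_by(-14°): θ ← -21° -14° = -35°
rotate_crank_by(-13°): θ ← -35° -13° = -48°
rotate_crank_by(+39°): θ ← -48° +39° = -9°
crank pin P = (r cos θ, r sin θ) = (43.458287, -6.883116)
h = r sin θ − e = -6.883116 − 1 = -7.883116
x = r cos θ + √(L² − h²) = 43.458287 + √(84681.0 − 62.1435) = 43.458287 + 290.893205 = 334.351492

334.3515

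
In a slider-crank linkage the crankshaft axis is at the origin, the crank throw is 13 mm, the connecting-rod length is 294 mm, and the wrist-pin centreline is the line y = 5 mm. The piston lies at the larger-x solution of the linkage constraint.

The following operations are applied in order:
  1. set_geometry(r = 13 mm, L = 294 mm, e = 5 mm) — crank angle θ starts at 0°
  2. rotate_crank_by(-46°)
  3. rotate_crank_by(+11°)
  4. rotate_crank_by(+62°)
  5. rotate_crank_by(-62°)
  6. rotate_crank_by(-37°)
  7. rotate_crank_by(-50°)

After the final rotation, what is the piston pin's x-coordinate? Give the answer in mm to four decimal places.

set_geometry: r = 13 mm, L = 294 mm, e = 5 mm; θ ← 0°
rotate_crank_by(-46°): θ ← 0° -46° = -46°
rotate_crank_by(+11°): θ ← -46° +11° = -35°
rotate_crank_by(+62°): θ ← -35° +62° = 27°
rotate_crank_by(-62°): θ ← 27° -62° = -35°
rotate_crank_by(-37°): θ ← -35° -37° = -72°
rotate_crank_by(-50°): θ ← -72° -50° = -122°
crank pin P = (r cos θ, r sin θ) = (-6.888950, -11.024625)
h = r sin θ − e = -11.024625 − 5 = -16.024625
x = r cos θ + √(L² − h²) = -6.888950 + √(86436.0 − 256.7886) = -6.888950 + 293.562960 = 286.674009

286.6740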